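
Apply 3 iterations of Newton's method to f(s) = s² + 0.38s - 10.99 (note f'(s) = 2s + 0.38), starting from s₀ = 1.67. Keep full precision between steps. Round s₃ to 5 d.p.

Newton update: s ← s − f(s)/f'(s).
s_0 = 1.670000: f = -7.566500, f' = 3.720000 → s_1 = 1.670000 - (-7.566500)/(3.720000) = 3.704005
s_1 = 3.704005: f = 4.137178, f' = 7.788011 → s_2 = 3.704005 - (4.137178)/(7.788011) = 3.172781
s_2 = 3.172781: f = 0.282199, f' = 6.725563 → s_3 = 3.172781 - (0.282199)/(6.725563) = 3.130822

3.13082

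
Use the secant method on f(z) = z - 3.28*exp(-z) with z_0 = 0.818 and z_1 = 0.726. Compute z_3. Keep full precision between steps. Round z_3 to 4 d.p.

f(z_0) = -0.629508, f(z_1) = -0.860997
z_2 = 0.726000 - (-0.860997)·(0.726000 - 0.818000)/(-0.860997 - (-0.629508)) = 1.068184; f(z_2) = -0.058930
z_3 = 1.068184 - (-0.058930)·(1.068184 - 0.726000)/(-0.058930 - (-0.860997)) = 1.093325; f(z_3) = -0.005805

1.0933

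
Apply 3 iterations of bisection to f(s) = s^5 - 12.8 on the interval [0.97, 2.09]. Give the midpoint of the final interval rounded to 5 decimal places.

f(0.970000) = -11.941266, f(2.090000) = 27.077822 (opposite signs)
step 1: m = 1.530000, f(m) = -4.415886 < 0 → root in [1.530000, 2.090000]
step 2: m = 1.810000, f(m) = 6.626424 > 0 → root in [1.530000, 1.810000]
step 3: m = 1.670000, f(m) = 0.189199 > 0 → root in [1.530000, 1.670000]
Midpoint of [1.530000, 1.670000] = 1.600000

1.60000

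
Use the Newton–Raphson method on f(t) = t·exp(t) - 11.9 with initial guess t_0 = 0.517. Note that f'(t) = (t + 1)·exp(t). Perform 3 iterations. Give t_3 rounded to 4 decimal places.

3.2805

Newton update: t ← t − f(t)/f'(t).
t_0 = 0.517000: f = -11.032997, f' = 2.543993 → t_1 = 0.517000 - (-11.032997)/(2.543993) = 4.853883
t_1 = 4.853883: f = 610.548825, f' = 750.686133 → t_2 = 4.853883 - (610.548825)/(750.686133) = 4.040561
t_2 = 4.040561: f = 217.839288, f' = 286.597546 → t_3 = 4.040561 - (217.839288)/(286.597546) = 3.280474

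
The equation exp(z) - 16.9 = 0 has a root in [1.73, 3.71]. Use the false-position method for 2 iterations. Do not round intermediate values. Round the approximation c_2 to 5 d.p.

f(1.730000) = -11.259346, f(3.710000) = 23.953807
step 1: c = 2.363102, f(c) = -6.276148 < 0 → new bracket [2.363102, 3.710000]
step 2: c = 2.642736, f(c) = -2.848404 < 0 → new bracket [2.642736, 3.710000]

2.64274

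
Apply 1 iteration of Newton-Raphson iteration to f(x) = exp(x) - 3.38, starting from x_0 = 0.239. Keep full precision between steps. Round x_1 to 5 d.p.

f'(x) = exp(x)
x_0 = 0.239000: f = -2.110021, f' = 1.269979 → x_1 = 0.239000 - (-2.110021)/(1.269979) = 1.900462

1.90046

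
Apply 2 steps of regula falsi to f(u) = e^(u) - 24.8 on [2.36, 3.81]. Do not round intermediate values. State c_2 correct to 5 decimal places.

3.13980

f(2.360000) = -14.209049, f(3.810000) = 20.350439
step 1: c = 2.956164, f(c) = -5.575914 < 0 → new bracket [2.956164, 3.810000]
step 2: c = 3.139796, f(c) = -1.700839 < 0 → new bracket [3.139796, 3.810000]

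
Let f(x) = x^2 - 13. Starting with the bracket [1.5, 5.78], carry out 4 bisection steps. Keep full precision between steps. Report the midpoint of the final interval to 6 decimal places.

f(1.500000) = -10.750000, f(5.780000) = 20.408400 (opposite signs)
step 1: m = 3.640000, f(m) = 0.249600 > 0 → root in [1.500000, 3.640000]
step 2: m = 2.570000, f(m) = -6.395100 < 0 → root in [2.570000, 3.640000]
step 3: m = 3.105000, f(m) = -3.358975 < 0 → root in [3.105000, 3.640000]
step 4: m = 3.372500, f(m) = -1.626244 < 0 → root in [3.372500, 3.640000]
Midpoint of [3.372500, 3.640000] = 3.506250

3.506250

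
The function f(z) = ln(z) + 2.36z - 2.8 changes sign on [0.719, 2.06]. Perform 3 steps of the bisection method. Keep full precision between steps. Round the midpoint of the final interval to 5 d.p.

f(0.719000) = -1.433054, f(2.060000) = 2.784306 (opposite signs)
step 1: m = 1.389500, f(m) = 0.808164 > 0 → root in [0.719000, 1.389500]
step 2: m = 1.054250, f(m) = -0.259140 < 0 → root in [1.054250, 1.389500]
step 3: m = 1.221875, f(m) = 0.284012 > 0 → root in [1.054250, 1.221875]
Midpoint of [1.054250, 1.221875] = 1.138062

1.13806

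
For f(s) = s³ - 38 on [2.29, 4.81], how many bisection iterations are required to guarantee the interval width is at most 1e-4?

15

Initial width b − a = 4.81 − 2.29 = 2.520000.
After n steps the width is (b−a)/2^n; need (b−a)/2^n ≤ 1e-4.
So n ≥ log₂(2.520000/1e-4) = log₂(25200.0000) ≈ 14.6211.
Hence n = 15.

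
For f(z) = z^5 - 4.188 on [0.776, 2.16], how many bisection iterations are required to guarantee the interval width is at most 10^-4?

Initial width b − a = 2.16 − 0.776 = 1.384000.
After n steps the width is (b−a)/2^n; need (b−a)/2^n ≤ 10^-4.
So n ≥ log₂(1.384000/10^-4) = log₂(13840.0000) ≈ 13.7566.
Hence n = 14.

14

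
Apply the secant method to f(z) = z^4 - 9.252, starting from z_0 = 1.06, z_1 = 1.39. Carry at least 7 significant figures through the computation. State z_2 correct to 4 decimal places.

2.1272

Secant update: z_(k+1) = z_k − f(z_k)·(z_k − z_(k-1))/(f(z_k) − f(z_(k-1))).
f(z_0) = -7.989523, f(z_1) = -5.518990
z_2 = 1.390000 - (-5.518990)·(1.390000 - 1.060000)/(-5.518990 - (-7.989523)) = 2.127196; f(z_2) = 11.223276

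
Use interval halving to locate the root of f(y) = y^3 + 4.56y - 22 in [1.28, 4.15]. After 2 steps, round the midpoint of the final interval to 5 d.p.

f(1.280000) = -14.066048, f(4.150000) = 68.397375 (opposite signs)
step 1: m = 2.715000, f(m) = 10.393276 > 0 → root in [1.280000, 2.715000]
step 2: m = 1.997500, f(m) = -4.921363 < 0 → root in [1.997500, 2.715000]
Midpoint of [1.997500, 2.715000] = 2.356250

2.35625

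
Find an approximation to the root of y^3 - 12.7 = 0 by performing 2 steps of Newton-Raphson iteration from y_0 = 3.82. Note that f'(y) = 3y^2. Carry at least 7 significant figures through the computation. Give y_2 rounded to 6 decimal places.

2.417239

y_0 = 3.820000: f = 43.042968, f' = 43.777200 → y_1 = 3.820000 - (43.042968)/(43.777200) = 2.836772
y_1 = 2.836772: f = 10.128286, f' = 24.141826 → y_2 = 2.836772 - (10.128286)/(24.141826) = 2.417239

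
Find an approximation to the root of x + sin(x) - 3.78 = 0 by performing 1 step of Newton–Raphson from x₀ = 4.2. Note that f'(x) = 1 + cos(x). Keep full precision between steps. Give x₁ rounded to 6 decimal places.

x_0 = 4.200000: f = -0.451576, f' = 0.509739 → x_1 = 4.200000 - (-0.451576)/(0.509739) = 5.085896

5.085896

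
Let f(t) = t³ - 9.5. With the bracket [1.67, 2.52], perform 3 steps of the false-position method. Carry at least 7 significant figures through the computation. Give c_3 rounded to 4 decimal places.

2.1154

False-position update: c = (a·f(b) − b·f(a))/(f(b) − f(a)); replace the endpoint whose sign matches f(c).
f(1.670000) = -4.842537, f(2.520000) = 6.503008
step 1: c = 2.032799, f(c) = -1.099918 < 0 → new bracket [2.032799, 2.520000]
step 2: c = 2.103283, f(c) = -0.195500 < 0 → new bracket [2.103283, 2.520000]
step 3: c = 2.115445, f(c) = -0.033156 < 0 → new bracket [2.115445, 2.520000]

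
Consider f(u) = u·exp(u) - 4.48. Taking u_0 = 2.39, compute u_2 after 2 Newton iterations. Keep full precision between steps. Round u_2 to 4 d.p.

1.4248

Newton update: u ← u − f(u)/f'(u).
f'(u) = (u + 1)·exp(u)
u_0 = 2.390000: f = 21.603251, f' = 36.996744 → u_1 = 2.390000 - (21.603251)/(36.996744) = 1.806077
u_1 = 1.806077: f = 6.512729, f' = 17.079252 → u_2 = 1.806077 - (6.512729)/(17.079252) = 1.424753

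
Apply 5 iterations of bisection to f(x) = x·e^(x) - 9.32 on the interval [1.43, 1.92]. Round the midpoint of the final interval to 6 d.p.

f(1.430000) = -3.344460, f(1.920000) = 3.776240 (opposite signs)
step 1: m = 1.675000, f(m) = -0.377518 < 0 → root in [1.675000, 1.920000]
step 2: m = 1.797500, f(m) = 1.527090 > 0 → root in [1.675000, 1.797500]
step 3: m = 1.736250, f(m) = 0.534987 > 0 → root in [1.675000, 1.736250]
step 4: m = 1.705625, f(m) = 0.069167 > 0 → root in [1.675000, 1.705625]
step 5: m = 1.690312, f(m) = -0.156521 < 0 → root in [1.690312, 1.705625]
Midpoint of [1.690312, 1.705625] = 1.697969

1.697969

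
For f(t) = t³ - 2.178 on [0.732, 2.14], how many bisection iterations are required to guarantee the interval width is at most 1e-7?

Initial width b − a = 2.14 − 0.732 = 1.408000.
After n steps the width is (b−a)/2^n; need (b−a)/2^n ≤ 1e-7.
So n ≥ log₂(1.408000/1e-7) = log₂(14080000.0000) ≈ 23.7471.
Hence n = 24.

24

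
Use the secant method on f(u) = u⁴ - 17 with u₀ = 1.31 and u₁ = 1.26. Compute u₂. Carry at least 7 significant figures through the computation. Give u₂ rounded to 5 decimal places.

f(u_0) = -14.055001, f(u_1) = -14.479526
u_2 = 1.260000 - (-14.479526)·(1.260000 - 1.310000)/(-14.479526 - (-14.055001)) = 2.965378; f(u_2) = 60.325044

2.96538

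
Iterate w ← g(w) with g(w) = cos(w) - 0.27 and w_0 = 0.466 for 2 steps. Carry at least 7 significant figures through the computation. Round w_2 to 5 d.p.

0.54191

w_1 = g(0.466000) = 0.623373
w_2 = g(0.623373) = 0.541914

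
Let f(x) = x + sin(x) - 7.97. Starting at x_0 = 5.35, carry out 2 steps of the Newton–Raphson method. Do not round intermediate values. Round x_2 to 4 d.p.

7.1534

f'(x) = 1 + cos(x)
x_0 = 5.350000: f = -3.423520, f' = 1.595278 → x_1 = 5.350000 - (-3.423520)/(1.595278) = 7.496034
x_1 = 7.496034: f = 0.462652, f' = 1.350353 → x_2 = 7.496034 - (0.462652)/(1.350353) = 7.153418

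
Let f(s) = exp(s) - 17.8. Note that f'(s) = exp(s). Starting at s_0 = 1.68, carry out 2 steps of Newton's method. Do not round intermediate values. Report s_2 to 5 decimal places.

Newton update: s ← s − f(s)/f'(s).
s_0 = 1.680000: f = -12.434444, f' = 5.365556 → s_1 = 1.680000 - (-12.434444)/(5.365556) = 3.997457
s_1 = 3.997457: f = 36.659471, f' = 54.459471 → s_2 = 3.997457 - (36.659471)/(54.459471) = 3.324305

3.32431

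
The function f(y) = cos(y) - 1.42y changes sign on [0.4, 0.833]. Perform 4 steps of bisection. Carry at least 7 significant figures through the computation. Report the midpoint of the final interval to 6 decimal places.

0.575906

f(0.400000) = 0.353061, f(0.833000) = -0.510201 (opposite signs)
step 1: m = 0.616500, f(m) = -0.059523 < 0 → root in [0.400000, 0.616500]
step 2: m = 0.508250, f(m) = 0.151882 > 0 → root in [0.508250, 0.616500]
step 3: m = 0.562375, f(m) = 0.047419 > 0 → root in [0.562375, 0.616500]
step 4: m = 0.589438, f(m) = -0.005748 < 0 → root in [0.562375, 0.589438]
Midpoint of [0.562375, 0.589438] = 0.575906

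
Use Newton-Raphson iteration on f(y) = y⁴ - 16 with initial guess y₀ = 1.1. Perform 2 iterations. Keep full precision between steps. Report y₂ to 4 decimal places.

2.9439

Newton update: y ← y − f(y)/f'(y).
f'(y) = 4y³
y_0 = 1.100000: f = -14.535900, f' = 5.324000 → y_1 = 1.100000 - (-14.535900)/(5.324000) = 3.830259
y_1 = 3.830259: f = 199.234883, f' = 224.773178 → y_2 = 3.830259 - (199.234883)/(224.773178) = 2.943877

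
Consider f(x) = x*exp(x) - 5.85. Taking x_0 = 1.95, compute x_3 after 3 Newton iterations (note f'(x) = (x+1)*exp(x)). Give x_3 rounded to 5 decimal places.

1.41769

x_0 = 1.950000: f = 7.855941, f' = 20.734628 → x_1 = 1.950000 - (7.855941)/(20.734628) = 1.571120
x_1 = 1.571120: f = 1.710281, f' = 12.372315 → x_2 = 1.571120 - (1.710281)/(12.372315) = 1.432885
x_2 = 1.432885: f = 0.154897, f' = 10.195670 → x_3 = 1.432885 - (0.154897)/(10.195670) = 1.417693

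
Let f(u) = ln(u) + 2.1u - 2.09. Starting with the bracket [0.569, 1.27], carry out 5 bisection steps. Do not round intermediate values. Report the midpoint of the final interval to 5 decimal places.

0.99617

f(0.569000) = -1.458975, f(1.270000) = 0.816017 (opposite signs)
step 1: m = 0.919500, f(m) = -0.242975 < 0 → root in [0.919500, 1.270000]
step 2: m = 1.094750, f(m) = 0.299501 > 0 → root in [0.919500, 1.094750]
step 3: m = 1.007125, f(m) = 0.032062 > 0 → root in [0.919500, 1.007125]
step 4: m = 0.963312, f(m) = -0.104421 < 0 → root in [0.963312, 1.007125]
step 5: m = 0.985219, f(m) = -0.035932 < 0 → root in [0.985219, 1.007125]
Midpoint of [0.985219, 1.007125] = 0.996172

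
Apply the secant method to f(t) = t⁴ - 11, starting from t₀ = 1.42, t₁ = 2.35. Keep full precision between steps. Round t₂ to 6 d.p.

f(t_0) = -6.934131, f(t_1) = 19.498006
t_2 = 2.350000 - (19.498006)·(2.350000 - 1.420000)/(19.498006 - (-6.934131)) = 1.663974; f(t_2) = -3.333703

1.663974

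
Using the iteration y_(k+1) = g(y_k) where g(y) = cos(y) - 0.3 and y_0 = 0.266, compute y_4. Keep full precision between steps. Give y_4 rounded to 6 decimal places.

y_1 = g(0.266000) = 0.664830
y_2 = g(0.664830) = 0.487022
y_3 = g(0.487022) = 0.583731
y_4 = g(0.583731) = 0.534412

0.534412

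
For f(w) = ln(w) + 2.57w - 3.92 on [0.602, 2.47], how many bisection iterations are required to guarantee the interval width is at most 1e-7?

Initial width b − a = 2.47 − 0.602 = 1.868000.
After n steps the width is (b−a)/2^n; need (b−a)/2^n ≤ 1e-7.
So n ≥ log₂(1.868000/1e-7) = log₂(18680000.0000) ≈ 24.1550.
Hence n = 25.

25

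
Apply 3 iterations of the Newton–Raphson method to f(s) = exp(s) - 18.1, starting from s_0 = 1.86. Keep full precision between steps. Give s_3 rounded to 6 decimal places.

Newton update: s ← s − f(s)/f'(s).
f'(s) = exp(s)
s_0 = 1.860000: f = -11.676263, f' = 6.423737 → s_1 = 1.860000 - (-11.676263)/(6.423737) = 3.677675
s_1 = 3.677675: f = 21.454308, f' = 39.554308 → s_2 = 3.677675 - (21.454308)/(39.554308) = 3.135273
s_2 = 3.135273: f = 4.894920, f' = 22.994920 → s_3 = 3.135273 - (4.894920)/(22.994920) = 2.922404

2.922404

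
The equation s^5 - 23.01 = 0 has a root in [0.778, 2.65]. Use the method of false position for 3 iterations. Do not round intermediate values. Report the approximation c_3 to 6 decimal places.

f(0.778000) = -22.724965, f(2.650000) = 107.676092
step 1: c = 1.104233, f(c) = -21.368263 < 0 → new bracket [1.104233, 2.650000]
step 2: c = 1.360194, f(c) = -18.354088 < 0 → new bracket [1.360194, 2.650000]
step 3: c = 1.548032, f(c) = -14.120045 < 0 → new bracket [1.548032, 2.650000]

1.548032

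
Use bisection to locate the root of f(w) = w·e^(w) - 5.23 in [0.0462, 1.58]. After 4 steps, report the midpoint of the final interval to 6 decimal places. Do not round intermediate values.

1.340344

f(0.046200) = -5.181615, f(1.580000) = 2.440830 (opposite signs)
step 1: m = 0.813100, f(m) = -3.396551 < 0 → root in [0.813100, 1.580000]
step 2: m = 1.196550, f(m) = -1.270996 < 0 → root in [1.196550, 1.580000]
step 3: m = 1.388275, f(m) = 0.334110 > 0 → root in [1.196550, 1.388275]
step 4: m = 1.292413, f(m) = -0.523601 < 0 → root in [1.292413, 1.388275]
Midpoint of [1.292413, 1.388275] = 1.340344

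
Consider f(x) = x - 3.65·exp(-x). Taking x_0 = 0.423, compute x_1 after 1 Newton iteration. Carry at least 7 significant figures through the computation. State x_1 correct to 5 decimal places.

f'(x) = 1 + 3.65·exp(-x)
x_0 = 0.423000: f = -1.968037, f' = 3.391037 → x_1 = 0.423000 - (-1.968037)/(3.391037) = 1.003364

1.00336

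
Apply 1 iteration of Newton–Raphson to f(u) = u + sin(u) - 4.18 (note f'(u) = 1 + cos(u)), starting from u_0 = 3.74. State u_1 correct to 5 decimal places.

9.51401

Newton update: u ← u − f(u)/f'(u).
u_0 = 3.740000: f = -1.003327, f' = 0.173766 → u_1 = 3.740000 - (-1.003327)/(0.173766) = 9.514009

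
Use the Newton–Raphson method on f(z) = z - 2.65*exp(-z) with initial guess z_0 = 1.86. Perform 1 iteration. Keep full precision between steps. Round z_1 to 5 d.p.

f'(z) = 1 + 2.65*exp(-z)
z_0 = 1.860000: f = 1.447468, f' = 1.412532 → z_1 = 1.860000 - (1.447468)/(1.412532) = 0.835268

0.83527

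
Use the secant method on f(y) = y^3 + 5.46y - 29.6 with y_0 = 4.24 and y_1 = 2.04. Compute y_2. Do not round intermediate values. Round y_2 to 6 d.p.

2.315097

Secant update: y_(k+1) = y_k − f(y_k)·(y_k − y_(k-1))/(f(y_k) − f(y_(k-1))).
f(y_0) = 69.775424, f(y_1) = -9.971936
y_2 = 2.040000 - (-9.971936)·(2.040000 - 4.240000)/(-9.971936 - (69.775424)) = 2.315097; f(y_2) = -4.551405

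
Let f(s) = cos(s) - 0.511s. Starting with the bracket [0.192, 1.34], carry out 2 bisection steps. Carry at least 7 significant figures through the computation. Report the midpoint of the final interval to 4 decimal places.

0.9095

f(0.192000) = 0.883513, f(1.340000) = -0.455987 (opposite signs)
step 1: m = 0.766000, f(m) = 0.329263 > 0 → root in [0.766000, 1.340000]
step 2: m = 1.053000, f(m) = -0.043116 < 0 → root in [0.766000, 1.053000]
Midpoint of [0.766000, 1.053000] = 0.909500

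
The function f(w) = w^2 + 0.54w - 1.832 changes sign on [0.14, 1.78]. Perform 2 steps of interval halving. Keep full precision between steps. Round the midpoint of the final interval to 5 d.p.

1.16500

f(0.140000) = -1.736800, f(1.780000) = 2.297600 (opposite signs)
step 1: m = 0.960000, f(m) = -0.392000 < 0 → root in [0.960000, 1.780000]
step 2: m = 1.370000, f(m) = 0.784700 > 0 → root in [0.960000, 1.370000]
Midpoint of [0.960000, 1.370000] = 1.165000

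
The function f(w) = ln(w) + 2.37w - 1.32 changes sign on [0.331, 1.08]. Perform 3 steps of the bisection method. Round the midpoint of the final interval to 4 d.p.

f(0.331000) = -1.641167, f(1.080000) = 1.316561 (opposite signs)
step 1: m = 0.705500, f(m) = 0.003186 > 0 → root in [0.331000, 0.705500]
step 2: m = 0.518250, f(m) = -0.749045 < 0 → root in [0.518250, 0.705500]
step 3: m = 0.611875, f(m) = -0.361084 < 0 → root in [0.611875, 0.705500]
Midpoint of [0.611875, 0.705500] = 0.658687

0.6587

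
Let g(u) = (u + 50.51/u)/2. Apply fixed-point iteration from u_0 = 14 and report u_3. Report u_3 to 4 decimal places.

u_1 = g(14.000000) = 8.803929
u_2 = g(8.803929) = 7.270570
u_3 = g(7.270570) = 7.108878

7.1089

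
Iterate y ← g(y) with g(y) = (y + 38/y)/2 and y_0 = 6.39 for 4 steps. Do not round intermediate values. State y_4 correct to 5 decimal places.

6.16441

y_1 = g(6.390000) = 6.168396
y_2 = g(6.168396) = 6.164415
y_3 = g(6.164415) = 6.164414
y_4 = g(6.164414) = 6.164414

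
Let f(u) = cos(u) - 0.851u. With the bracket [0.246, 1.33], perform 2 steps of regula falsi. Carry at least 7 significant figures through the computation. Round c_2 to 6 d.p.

f(0.246000) = 0.760548, f(1.330000) = -0.893354
step 1: c = 0.744478, f(c) = 0.101890 > 0 → new bracket [0.744478, 1.330000]
step 2: c = 0.804422, f(c) = 0.008964 > 0 → new bracket [0.804422, 1.330000]

0.804422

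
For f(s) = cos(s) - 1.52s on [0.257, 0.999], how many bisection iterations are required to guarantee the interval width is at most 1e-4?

13

Initial width b − a = 0.999 − 0.257 = 0.742000.
After n steps the width is (b−a)/2^n; need (b−a)/2^n ≤ 1e-4.
So n ≥ log₂(0.742000/1e-4) = log₂(7420.0000) ≈ 12.8572.
Hence n = 13.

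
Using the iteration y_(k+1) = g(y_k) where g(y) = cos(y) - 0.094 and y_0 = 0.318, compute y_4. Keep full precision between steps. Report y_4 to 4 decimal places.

0.6360

y_1 = g(0.318000) = 0.855863
y_2 = g(0.855863) = 0.561567
y_3 = g(0.561567) = 0.752422
y_4 = g(0.752422) = 0.636036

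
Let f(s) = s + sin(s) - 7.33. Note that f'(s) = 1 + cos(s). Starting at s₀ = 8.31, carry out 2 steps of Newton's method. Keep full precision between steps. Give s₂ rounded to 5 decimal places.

7.65369

Newton update: s ← s − f(s)/f'(s).
s_0 = 8.310000: f = 1.877813, f' = 0.559623 → s_1 = 8.310000 - (1.877813)/(0.559623) = 4.954504
s_1 = 4.954504: f = -3.346329, f' = 1.239757 → s_2 = 4.954504 - (-3.346329)/(1.239757) = 7.653686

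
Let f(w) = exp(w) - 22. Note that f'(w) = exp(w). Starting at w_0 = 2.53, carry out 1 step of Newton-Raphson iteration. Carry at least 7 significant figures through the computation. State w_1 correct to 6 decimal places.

3.282498

Newton update: w ← w − f(w)/f'(w).
w_0 = 2.530000: f = -9.446494, f' = 12.553506 → w_1 = 2.530000 - (-9.446494)/(12.553506) = 3.282498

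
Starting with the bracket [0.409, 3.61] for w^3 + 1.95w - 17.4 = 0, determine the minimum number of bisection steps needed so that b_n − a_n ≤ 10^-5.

19

Initial width b − a = 3.61 − 0.409 = 3.201000.
After n steps the width is (b−a)/2^n; need (b−a)/2^n ≤ 10^-5.
So n ≥ log₂(3.201000/10^-5) = log₂(320100.0000) ≈ 18.2882.
Hence n = 19.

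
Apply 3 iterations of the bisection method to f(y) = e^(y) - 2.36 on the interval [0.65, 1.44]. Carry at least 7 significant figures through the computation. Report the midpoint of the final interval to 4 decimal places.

0.8969

f(0.650000) = -0.444459, f(1.440000) = 1.860696 (opposite signs)
step 1: m = 1.045000, f(m) = 0.483399 > 0 → root in [0.650000, 1.045000]
step 2: m = 0.847500, f(m) = -0.026195 < 0 → root in [0.847500, 1.045000]
step 3: m = 0.946250, f(m) = 0.216031 > 0 → root in [0.847500, 0.946250]
Midpoint of [0.847500, 0.946250] = 0.896875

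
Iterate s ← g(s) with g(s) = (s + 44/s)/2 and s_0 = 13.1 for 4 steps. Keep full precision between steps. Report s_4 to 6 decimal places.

6.633250

s_1 = g(13.100000) = 8.229389
s_2 = g(8.229389) = 6.788040
s_3 = g(6.788040) = 6.635014
s_4 = g(6.635014) = 6.633250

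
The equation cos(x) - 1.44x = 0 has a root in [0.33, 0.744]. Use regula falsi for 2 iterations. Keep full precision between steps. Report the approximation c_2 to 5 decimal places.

f(0.330000) = 0.470842, f(0.744000) = -0.335594
step 1: c = 0.571716, f(c) = 0.017703 > 0 → new bracket [0.571716, 0.744000]
step 2: c = 0.580349, f(c) = 0.000569 > 0 → new bracket [0.580349, 0.744000]

0.58035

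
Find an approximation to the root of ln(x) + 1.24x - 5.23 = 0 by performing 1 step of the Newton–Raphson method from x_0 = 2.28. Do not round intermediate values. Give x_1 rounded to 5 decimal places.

f'(x) = 1/x + 1.24
x_0 = 2.280000: f = -1.578625, f' = 1.678596 → x_1 = 2.280000 - (-1.578625)/(1.678596) = 3.220443

3.22044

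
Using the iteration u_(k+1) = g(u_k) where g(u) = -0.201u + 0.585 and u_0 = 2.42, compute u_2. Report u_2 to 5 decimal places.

u_1 = g(2.420000) = 0.098580
u_2 = g(0.098580) = 0.565185

0.56519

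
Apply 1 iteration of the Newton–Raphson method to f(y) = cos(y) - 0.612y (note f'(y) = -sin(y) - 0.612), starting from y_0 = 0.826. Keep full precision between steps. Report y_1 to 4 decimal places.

y_0 = 0.826000: f = 0.172310, f' = -1.347226 → y_1 = 0.826000 - (0.172310)/(-1.347226) = 0.953900

0.9539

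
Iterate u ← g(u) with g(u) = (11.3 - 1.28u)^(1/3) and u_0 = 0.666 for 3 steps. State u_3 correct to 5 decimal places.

u_1 = g(0.666000) = 2.186105
u_2 = g(2.186105) = 2.040970
u_3 = g(2.040970) = 2.055729

2.05573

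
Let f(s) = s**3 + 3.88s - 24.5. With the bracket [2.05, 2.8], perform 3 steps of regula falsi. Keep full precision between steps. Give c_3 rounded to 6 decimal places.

2.462567

f(2.050000) = -7.930875, f(2.800000) = 8.316000
step 1: c = 2.416111, f(c) = -1.021223 < 0 → new bracket [2.416111, 2.800000]
step 2: c = 2.458097, f(c) = -0.110165 < 0 → new bracket [2.458097, 2.800000]
step 3: c = 2.462567, f(c) = -0.011646 < 0 → new bracket [2.462567, 2.800000]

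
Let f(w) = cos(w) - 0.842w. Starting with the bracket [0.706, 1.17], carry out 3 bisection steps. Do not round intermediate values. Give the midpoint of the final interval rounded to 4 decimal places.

0.7930

f(0.706000) = 0.166511, f(1.170000) = -0.594988 (opposite signs)
step 1: m = 0.938000, f(m) = -0.198394 < 0 → root in [0.706000, 0.938000]
step 2: m = 0.822000, f(m) = -0.011366 < 0 → root in [0.706000, 0.822000]
step 3: m = 0.764000, f(m) = 0.078787 > 0 → root in [0.764000, 0.822000]
Midpoint of [0.764000, 0.822000] = 0.793000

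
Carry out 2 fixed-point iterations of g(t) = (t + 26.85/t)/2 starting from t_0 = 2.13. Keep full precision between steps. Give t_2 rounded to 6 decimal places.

5.506022

t_1 = g(2.130000) = 7.367817
t_2 = g(7.367817) = 5.506022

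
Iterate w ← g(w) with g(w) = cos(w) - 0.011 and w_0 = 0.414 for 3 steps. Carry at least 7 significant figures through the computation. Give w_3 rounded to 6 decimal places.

w_1 = g(0.414000) = 0.904519
w_2 = g(0.904519) = 0.607064
w_3 = g(0.607064) = 0.810327

0.810327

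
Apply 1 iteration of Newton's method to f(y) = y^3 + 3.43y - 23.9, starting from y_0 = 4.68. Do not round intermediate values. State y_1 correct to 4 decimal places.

Newton update: y ← y − f(y)/f'(y).
f'(y) = 3y^2 + 3.43
y_0 = 4.680000: f = 94.655632, f' = 69.137200 → y_1 = 4.680000 - (94.655632)/(69.137200) = 3.310902

3.3109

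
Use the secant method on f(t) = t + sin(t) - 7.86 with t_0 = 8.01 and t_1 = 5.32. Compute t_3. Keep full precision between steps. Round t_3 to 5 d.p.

Secant update: t_(k+1) = t_k − f(t_k)·(t_k − t_(k-1))/(f(t_k) − f(t_(k-1))).
f(t_0) = 1.137854, f(t_1) = -3.361014
t_2 = 5.320000 - (-3.361014)·(5.320000 - 8.010000)/(-3.361014 - (1.137854)) = 7.329645; f(t_2) = 0.335301
t_3 = 7.329645 - (0.335301)·(7.329645 - 5.320000)/(0.335301 - (-3.361014)) = 7.147346; f(t_3) = 0.047896

7.14735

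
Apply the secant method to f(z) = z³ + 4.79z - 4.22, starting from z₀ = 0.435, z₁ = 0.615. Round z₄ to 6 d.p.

0.781390

f(z_0) = -2.054037, f(z_1) = -1.041542
z_2 = 0.615000 - (-1.041542)·(0.615000 - 0.435000)/(-1.041542 - (-2.054037)) = 0.800164; f(z_2) = 0.125099
z_3 = 0.800164 - (0.125099)·(0.800164 - 0.615000)/(0.125099 - (-1.041542)) = 0.780309; f(z_3) = -0.007206
z_4 = 0.780309 - (-0.007206)·(0.780309 - 0.800164)/(-0.007206 - (0.125099)) = 0.781390; f(z_4) = -0.000048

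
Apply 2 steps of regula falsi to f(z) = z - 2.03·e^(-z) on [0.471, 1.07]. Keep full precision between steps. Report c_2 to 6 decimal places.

f(0.471000) = -0.796486, f(1.070000) = 0.373693
step 1: c = 0.878711, f(c) = 0.035616 > 0 → new bracket [0.471000, 0.878711]
step 2: c = 0.861260, f(c) = 0.003323 > 0 → new bracket [0.471000, 0.861260]

0.861260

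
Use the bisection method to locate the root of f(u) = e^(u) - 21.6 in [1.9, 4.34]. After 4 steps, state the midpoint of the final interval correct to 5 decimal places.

f(1.900000) = -14.914106, f(4.340000) = 55.107539 (opposite signs)
step 1: m = 3.120000, f(m) = 1.046380 > 0 → root in [1.900000, 3.120000]
step 2: m = 2.510000, f(m) = -9.295070 < 0 → root in [2.510000, 3.120000]
step 3: m = 2.815000, f(m) = -4.906824 < 0 → root in [2.815000, 3.120000]
step 4: m = 2.967500, f(m) = -2.156749 < 0 → root in [2.967500, 3.120000]
Midpoint of [2.967500, 3.120000] = 3.043750

3.04375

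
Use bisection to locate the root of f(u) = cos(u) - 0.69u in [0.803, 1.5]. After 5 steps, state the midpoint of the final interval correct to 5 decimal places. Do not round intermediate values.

0.90102

f(0.803000) = 0.140482, f(1.500000) = -0.964263 (opposite signs)
step 1: m = 1.151500, f(m) = -0.387417 < 0 → root in [0.803000, 1.151500]
step 2: m = 0.977250, f(m) = -0.114998 < 0 → root in [0.803000, 0.977250]
step 3: m = 0.890125, f(m) = 0.015129 > 0 → root in [0.890125, 0.977250]
step 4: m = 0.933688, f(m) = -0.049370 < 0 → root in [0.890125, 0.933688]
step 5: m = 0.911906, f(m) = -0.016976 < 0 → root in [0.890125, 0.911906]
Midpoint of [0.890125, 0.911906] = 0.901016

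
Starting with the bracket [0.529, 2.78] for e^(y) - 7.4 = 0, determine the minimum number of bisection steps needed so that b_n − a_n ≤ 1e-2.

8

Initial width b − a = 2.78 − 0.529 = 2.251000.
After n steps the width is (b−a)/2^n; need (b−a)/2^n ≤ 1e-2.
So n ≥ log₂(2.251000/1e-2) = log₂(225.1000) ≈ 7.8144.
Hence n = 8.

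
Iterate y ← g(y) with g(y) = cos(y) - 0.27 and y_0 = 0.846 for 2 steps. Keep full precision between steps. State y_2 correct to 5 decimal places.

y_1 = g(0.846000) = 0.392983
y_2 = g(0.392983) = 0.653771

0.65377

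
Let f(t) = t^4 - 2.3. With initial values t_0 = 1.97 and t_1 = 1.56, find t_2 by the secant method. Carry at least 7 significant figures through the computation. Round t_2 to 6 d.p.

Secant update: t_(k+1) = t_k − f(t_k)·(t_k − t_(k-1))/(f(t_k) − f(t_(k-1))).
f(t_0) = 12.761385, f(t_1) = 3.622409
t_2 = 1.560000 - (3.622409)·(1.560000 - 1.970000)/(3.622409 - (12.761385)) = 1.397489; f(t_2) = 1.514109

1.397489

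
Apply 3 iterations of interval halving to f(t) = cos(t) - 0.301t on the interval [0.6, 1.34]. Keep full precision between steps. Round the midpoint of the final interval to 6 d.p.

1.201250

f(0.600000) = 0.644736, f(1.340000) = -0.174587 (opposite signs)
step 1: m = 0.970000, f(m) = 0.273330 > 0 → root in [0.970000, 1.340000]
step 2: m = 1.155000, f(m) = 0.056264 > 0 → root in [1.155000, 1.340000]
step 3: m = 1.247500, f(m) = -0.057804 < 0 → root in [1.155000, 1.247500]
Midpoint of [1.155000, 1.247500] = 1.201250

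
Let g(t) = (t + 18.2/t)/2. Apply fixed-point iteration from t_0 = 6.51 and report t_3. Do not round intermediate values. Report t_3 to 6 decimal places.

4.266176

t_1 = g(6.510000) = 4.652849
t_2 = g(4.652849) = 4.282215
t_3 = g(4.282215) = 4.266176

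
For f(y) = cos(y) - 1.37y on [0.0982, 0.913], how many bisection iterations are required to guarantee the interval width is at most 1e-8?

Initial width b − a = 0.913 − 0.0982 = 0.814800.
After n steps the width is (b−a)/2^n; need (b−a)/2^n ≤ 1e-8.
So n ≥ log₂(0.814800/1e-8) = log₂(81480000.0000) ≈ 26.2799.
Hence n = 27.

27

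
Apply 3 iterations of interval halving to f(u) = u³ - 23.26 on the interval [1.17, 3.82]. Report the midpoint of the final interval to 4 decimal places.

f(1.170000) = -21.658387, f(3.820000) = 32.482968 (opposite signs)
step 1: m = 2.495000, f(m) = -7.728563 < 0 → root in [2.495000, 3.820000]
step 2: m = 3.157500, f(m) = 8.219663 > 0 → root in [2.495000, 3.157500]
step 3: m = 2.826250, f(m) = -0.684794 < 0 → root in [2.826250, 3.157500]
Midpoint of [2.826250, 3.157500] = 2.991875

2.9919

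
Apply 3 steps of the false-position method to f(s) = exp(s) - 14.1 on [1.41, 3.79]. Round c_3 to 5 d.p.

False-position update: c = (a·f(b) − b·f(a))/(f(b) − f(a)); replace the endpoint whose sign matches f(c).
f(1.410000) = -10.004045, f(3.790000) = 30.156400
step 1: c = 2.002863, f(c) = -6.689762 < 0 → new bracket [2.002863, 3.790000]
step 2: c = 2.327334, f(c) = -3.849424 < 0 → new bracket [2.327334, 3.790000]
step 3: c = 2.492906, f(c) = -2.003620 < 0 → new bracket [2.492906, 3.790000]

2.49291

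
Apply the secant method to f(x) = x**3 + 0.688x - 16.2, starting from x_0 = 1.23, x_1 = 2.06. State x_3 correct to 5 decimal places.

2.39505

Secant update: x_(k+1) = x_k − f(x_k)·(x_k − x_(k-1))/(f(x_k) − f(x_(k-1))).
f(x_0) = -13.492893, f(x_1) = -6.040904
x_2 = 2.060000 - (-6.040904)·(2.060000 - 1.230000)/(-6.040904 - (-13.492893)) = 2.732834; f(x_2) = 6.090033
x_3 = 2.732834 - (6.090033)·(2.732834 - 2.060000)/(6.090033 - (-6.040904)) = 2.395054; f(x_3) = -0.813486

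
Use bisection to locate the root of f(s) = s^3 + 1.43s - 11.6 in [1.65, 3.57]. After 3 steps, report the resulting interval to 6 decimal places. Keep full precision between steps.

f(1.650000) = -4.748375, f(3.570000) = 39.004393 (opposite signs)
step 1: m = 2.610000, f(m) = 9.911881 > 0 → root in [1.650000, 2.610000]
step 2: m = 2.130000, f(m) = 1.109497 > 0 → root in [1.650000, 2.130000]
step 3: m = 1.890000, f(m) = -2.146031 < 0 → root in [1.890000, 2.130000]

[1.890000, 2.130000]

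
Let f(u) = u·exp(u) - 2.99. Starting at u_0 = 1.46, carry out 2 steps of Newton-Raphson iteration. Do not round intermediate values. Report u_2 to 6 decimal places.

f'(u) = (u + 1)·exp(u)
u_0 = 1.460000: f = 3.296701, f' = 10.592660 → u_1 = 1.460000 - (3.296701)/(10.592660) = 1.148775
u_1 = 1.148775: f = 0.633611, f' = 6.777938 → u_2 = 1.148775 - (0.633611)/(6.777938) = 1.055294

1.055294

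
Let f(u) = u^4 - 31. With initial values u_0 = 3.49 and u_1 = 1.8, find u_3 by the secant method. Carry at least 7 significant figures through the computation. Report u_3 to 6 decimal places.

Secant update: u_(k+1) = u_k − f(u_k)·(u_k − u_(k-1))/(f(u_k) − f(u_(k-1))).
f(u_0) = 117.354836, f(u_1) = -20.502400
u_2 = 1.800000 - (-20.502400)·(1.800000 - 3.490000)/(-20.502400 - (117.354836)) = 2.051340; f(u_2) = -13.292767
u_3 = 2.051340 - (-13.292767)·(2.051340 - 1.800000)/(-13.292767 - (-20.502400)) = 2.514749; f(u_3) = 8.992483

2.514749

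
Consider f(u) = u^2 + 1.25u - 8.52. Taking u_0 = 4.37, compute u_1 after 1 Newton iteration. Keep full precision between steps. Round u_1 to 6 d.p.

2.764454

f'(u) = 2u + 1.25
u_0 = 4.370000: f = 16.039400, f' = 9.990000 → u_1 = 4.370000 - (16.039400)/(9.990000) = 2.764454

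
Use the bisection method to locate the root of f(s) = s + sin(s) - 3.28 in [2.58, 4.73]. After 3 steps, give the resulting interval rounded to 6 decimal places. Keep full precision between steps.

f(2.580000) = -0.167465, f(4.730000) = 0.450155 (opposite signs)
step 1: m = 3.655000, f(m) = -0.116148 < 0 → root in [3.655000, 4.730000]
step 2: m = 4.192500, f(m) = 0.044626 > 0 → root in [3.655000, 4.192500]
step 3: m = 3.923750, f(m) = -0.061061 < 0 → root in [3.923750, 4.192500]

[3.923750, 4.192500]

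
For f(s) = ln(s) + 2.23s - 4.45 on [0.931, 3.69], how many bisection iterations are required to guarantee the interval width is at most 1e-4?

15

Initial width b − a = 3.69 − 0.931 = 2.759000.
After n steps the width is (b−a)/2^n; need (b−a)/2^n ≤ 1e-4.
So n ≥ log₂(2.759000/1e-4) = log₂(27590.0000) ≈ 14.7519.
Hence n = 15.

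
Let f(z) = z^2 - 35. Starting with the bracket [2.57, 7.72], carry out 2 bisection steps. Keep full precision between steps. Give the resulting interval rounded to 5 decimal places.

f(2.570000) = -28.395100, f(7.720000) = 24.598400 (opposite signs)
step 1: m = 5.145000, f(m) = -8.528975 < 0 → root in [5.145000, 7.720000]
step 2: m = 6.432500, f(m) = 6.377056 > 0 → root in [5.145000, 6.432500]

[5.14500, 6.43250]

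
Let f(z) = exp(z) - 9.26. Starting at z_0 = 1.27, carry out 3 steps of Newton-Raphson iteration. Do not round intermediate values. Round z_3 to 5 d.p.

2.23930

Newton update: z ← z − f(z)/f'(z).
f'(z) = exp(z)
z_0 = 1.270000: f = -5.699147, f' = 3.560853 → z_1 = 1.270000 - (-5.699147)/(3.560853) = 2.870501
z_1 = 2.870501: f = 8.385853, f' = 17.645853 → z_2 = 2.870501 - (8.385853)/(17.645853) = 2.395270
z_2 = 2.395270: f = 1.711160, f' = 10.971160 → z_3 = 2.395270 - (1.711160)/(10.971160) = 2.239301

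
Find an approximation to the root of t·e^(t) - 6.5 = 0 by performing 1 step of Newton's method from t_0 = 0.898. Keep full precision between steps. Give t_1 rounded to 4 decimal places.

f'(t) = (t + 1)·e^(t)
t_0 = 0.898000: f = -4.295689, f' = 4.658999 → t_1 = 0.898000 - (-4.295689)/(4.658999) = 1.820020

1.8200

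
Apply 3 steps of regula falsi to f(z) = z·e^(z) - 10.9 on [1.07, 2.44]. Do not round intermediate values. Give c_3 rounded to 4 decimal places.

1.7570

False-position update: c = (a·f(b) − b·f(a))/(f(b) − f(a)); replace the endpoint whose sign matches f(c).
f(1.070000) = -7.780544, f(2.440000) = 17.094219
step 1: c = 1.498520, f(c) = -4.194026 < 0 → new bracket [1.498520, 2.440000]
step 2: c = 1.684003, f(c) = -1.828151 < 0 → new bracket [1.684003, 2.440000]
step 3: c = 1.757042, f(c) = -0.717468 < 0 → new bracket [1.757042, 2.440000]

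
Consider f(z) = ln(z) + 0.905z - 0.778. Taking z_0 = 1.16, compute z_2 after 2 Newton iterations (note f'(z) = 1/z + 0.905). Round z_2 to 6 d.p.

z_0 = 1.160000: f = 0.420220, f' = 1.767069 → z_1 = 1.160000 - (0.420220)/(1.767069) = 0.922194
z_1 = 0.922194: f = -0.024415, f' = 1.989371 → z_2 = 0.922194 - (-0.024415)/(1.989371) = 0.934466

0.934466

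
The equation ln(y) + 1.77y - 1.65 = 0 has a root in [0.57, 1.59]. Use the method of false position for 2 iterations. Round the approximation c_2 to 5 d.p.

0.96132

False-position update: c = (a·f(b) − b·f(a))/(f(b) − f(a)); replace the endpoint whose sign matches f(c).
f(0.570000) = -1.203219, f(1.590000) = 1.628034
step 1: c = 1.003477, f(c) = 0.129626 > 0 → new bracket [0.570000, 1.003477]
step 2: c = 0.961319, f(c) = 0.012087 > 0 → new bracket [0.570000, 0.961319]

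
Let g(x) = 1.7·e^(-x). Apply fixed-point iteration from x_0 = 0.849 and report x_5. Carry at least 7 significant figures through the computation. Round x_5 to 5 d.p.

x_1 = g(0.849000) = 0.727332
x_2 = g(0.727332) = 0.821434
x_3 = g(0.821434) = 0.747661
x_4 = g(0.747661) = 0.804903
x_5 = g(0.804903) = 0.760123

0.76012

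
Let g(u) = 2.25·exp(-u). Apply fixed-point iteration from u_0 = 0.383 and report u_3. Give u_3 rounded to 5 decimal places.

1.38501

u_1 = g(0.383000) = 1.534079
u_2 = g(1.534079) = 0.485222
u_3 = g(0.485222) = 1.385011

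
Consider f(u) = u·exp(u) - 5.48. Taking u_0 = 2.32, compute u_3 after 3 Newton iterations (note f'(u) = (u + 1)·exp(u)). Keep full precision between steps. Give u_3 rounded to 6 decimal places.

u_0 = 2.320000: f = 18.127564, f' = 33.783239 → u_1 = 2.320000 - (18.127564)/(33.783239) = 1.783415
u_1 = 1.783415: f = 5.131579, f' = 16.561723 → u_2 = 1.783415 - (5.131579)/(16.561723) = 1.473570
u_2 = 1.473570: f = 0.951820, f' = 10.796609 → u_3 = 1.473570 - (0.951820)/(10.796609) = 1.385411

1.385411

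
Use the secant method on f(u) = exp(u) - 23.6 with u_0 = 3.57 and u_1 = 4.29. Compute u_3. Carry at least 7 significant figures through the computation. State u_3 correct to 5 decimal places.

3.24233

Secant update: u_(k+1) = u_k − f(u_k)·(u_k − u_(k-1))/(f(u_k) − f(u_(k-1))).
f(u_0) = 11.916593, f(u_1) = 49.366468
u_2 = 4.290000 - (49.366468)·(4.290000 - 3.570000)/(49.366468 - (11.916593)) = 3.340895; f(u_2) = 4.644399
u_3 = 3.340895 - (4.644399)·(3.340895 - 4.290000)/(4.644399 - (49.366468)) = 3.242330; f(u_3) = 1.993294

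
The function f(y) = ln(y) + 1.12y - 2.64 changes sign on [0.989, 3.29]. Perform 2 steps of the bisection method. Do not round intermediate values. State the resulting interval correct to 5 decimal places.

f(0.989000) = -1.543381, f(3.290000) = 2.235688 (opposite signs)
step 1: m = 2.139500, f(m) = 0.516812 > 0 → root in [0.989000, 2.139500]
step 2: m = 1.564250, f(m) = -0.440634 < 0 → root in [1.564250, 2.139500]

[1.56425, 2.13950]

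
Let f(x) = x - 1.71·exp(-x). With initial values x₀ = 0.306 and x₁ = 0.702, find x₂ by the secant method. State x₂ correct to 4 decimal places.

0.7733

f(x_0) = -0.953221, f(x_1) = -0.145464
x_2 = 0.702000 - (-0.145464)·(0.702000 - 0.306000)/(-0.145464 - (-0.953221)) = 0.773313; f(x_2) = -0.015820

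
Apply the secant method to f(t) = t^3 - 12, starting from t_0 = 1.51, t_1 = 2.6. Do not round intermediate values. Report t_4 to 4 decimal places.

f(t_0) = -8.557049, f(t_1) = 5.576000
t_2 = 2.600000 - (5.576000)·(2.600000 - 1.510000)/(5.576000 - (-8.557049)) = 2.169955; f(t_2) = -1.782316
t_3 = 2.169955 - (-1.782316)·(2.169955 - 2.600000)/(-1.782316 - (5.576000)) = 2.274120; f(t_3) = -0.239112
t_4 = 2.274120 - (-0.239112)·(2.274120 - 2.169955)/(-0.239112 - (-1.782316)) = 2.290260; f(t_4) = 0.013076

2.2903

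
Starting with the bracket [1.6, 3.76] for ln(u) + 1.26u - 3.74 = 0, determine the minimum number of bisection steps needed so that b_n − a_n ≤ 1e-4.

Initial width b − a = 3.76 − 1.6 = 2.160000.
After n steps the width is (b−a)/2^n; need (b−a)/2^n ≤ 1e-4.
So n ≥ log₂(2.160000/1e-4) = log₂(21600.0000) ≈ 14.3987.
Hence n = 15.

15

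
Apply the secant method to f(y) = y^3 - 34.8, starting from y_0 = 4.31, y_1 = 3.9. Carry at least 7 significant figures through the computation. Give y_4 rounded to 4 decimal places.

3.2659

f(y_0) = 45.262991, f(y_1) = 24.519000
y_2 = 3.900000 - (24.519000)·(3.900000 - 4.310000)/(24.519000 - (45.262991)) = 3.415388; f(y_2) = 5.040070
y_3 = 3.415388 - (5.040070)·(3.415388 - 3.900000)/(5.040070 - (24.519000)) = 3.289997; f(y_3) = 0.811193
y_4 = 3.289997 - (0.811193)·(3.289997 - 3.415388)/(0.811193 - (5.040070)) = 3.265944; f(y_4) = 0.035842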